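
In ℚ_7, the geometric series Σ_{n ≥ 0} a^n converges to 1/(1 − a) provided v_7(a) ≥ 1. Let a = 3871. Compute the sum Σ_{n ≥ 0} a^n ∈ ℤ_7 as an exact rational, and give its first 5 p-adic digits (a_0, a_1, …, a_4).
Σ a^n = 1/(1 − a) = -1/3870;  first 5 digits = (1, 0, 2, 4, 5)

v_7(a) = 2 ≥ 1, so the series converges in ℤ_7 to 1/(1 − a) = 1/(1 − 3871) = -1/3870. Expand this rational in ℤ_7: compute digits iteratively via d_i = x_i mod 7, x_{i+1} = (x_i − d_i)/7. The first 5 digits are (1, 0, 2, 4, 5).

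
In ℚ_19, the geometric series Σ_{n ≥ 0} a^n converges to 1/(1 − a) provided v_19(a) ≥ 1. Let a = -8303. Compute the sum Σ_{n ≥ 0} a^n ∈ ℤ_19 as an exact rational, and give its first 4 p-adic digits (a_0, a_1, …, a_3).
Σ a^n = 1/(1 − a) = 1/8304;  first 4 digits = (1, 0, 15, 17)

v_19(a) = 2 ≥ 1, so the series converges in ℤ_19 to 1/(1 − a) = 1/(1 − (-8303)) = 1/8304. Expand this rational in ℤ_19: compute digits iteratively via d_i = x_i mod 19, x_{i+1} = (x_i − d_i)/19. The first 4 digits are (1, 0, 15, 17).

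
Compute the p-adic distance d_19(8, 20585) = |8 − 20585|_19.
d_19(8, 20585) = 1/6859

Step 1 — x − y = 8 − 20585 = -20577. Step 2 — v_19(-20577) = 3 (factor: -20577 = −(19^3 · 3); the sign does not affect v_p). Step 3 — |x − y|_19 = 19^{-3} = 1/6859.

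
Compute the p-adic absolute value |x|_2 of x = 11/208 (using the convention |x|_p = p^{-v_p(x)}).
|11/208|_2 = 16

Step 1 — compute v_2(x) by factoring powers of 2 out of the numerator and denominator: v_2(11/208) = -4. Step 2 — apply |x|_p = p^{-v_p(x)} = 2^{4} = 16.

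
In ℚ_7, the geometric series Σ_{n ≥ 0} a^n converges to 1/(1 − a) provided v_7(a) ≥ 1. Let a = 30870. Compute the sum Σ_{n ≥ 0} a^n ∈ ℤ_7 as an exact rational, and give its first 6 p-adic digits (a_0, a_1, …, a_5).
Σ a^n = 1/(1 − a) = -1/30869;  first 6 digits = (1, 0, 0, 6, 5, 1)

v_7(a) = 3 ≥ 1, so the series converges in ℤ_7 to 1/(1 − a) = 1/(1 − 30870) = -1/30869. Expand this rational in ℤ_7: compute digits iteratively via d_i = x_i mod 7, x_{i+1} = (x_i − d_i)/7. The first 6 digits are (1, 0, 0, 6, 5, 1).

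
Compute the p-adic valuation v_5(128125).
v_5(128125) = 5

v_5(n) is the largest exponent k such that 5^k divides n. Factor out: 128125 = 5^5 · 41. (Sign doesn't affect v_p.) So v_5(128125) = 5.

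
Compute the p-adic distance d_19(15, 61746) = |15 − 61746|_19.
d_19(15, 61746) = 1/6859

Step 1 — x − y = 15 − 61746 = -61731. Step 2 — v_19(-61731) = 3 (factor: -61731 = −(19^3 · 9); the sign does not affect v_p). Step 3 — |x − y|_19 = 19^{-3} = 1/6859.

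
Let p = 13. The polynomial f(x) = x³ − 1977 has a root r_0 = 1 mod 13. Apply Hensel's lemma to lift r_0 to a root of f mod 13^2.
r_1 = 40 (mod 169)

Hensel: r_{i+1} = r_i − f(r_i)/f′(r_i) mod 13^{i+2}, where f′(x) = 3x². Iterate:
  r_0 = 1 (mod 13)
  r_1 = 40 (mod 169)
Final: r = 40 with f(r) ≡ 0 mod 13^2.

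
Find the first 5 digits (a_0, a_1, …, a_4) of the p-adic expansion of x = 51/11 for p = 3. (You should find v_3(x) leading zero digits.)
(a_0, …, a_4) = (0, 1, 1, 0, 1)

v_3(51/11) = 1, so a_0 = ... = a_0 = 0. Factor out: x = 3^1 · u with u = 17/11 a unit in ℤ_3. Expand u iteratively via a_{v+i} = u_i mod 3, u_{i+1} = (u_i − a_{v+i})/3:
  u_0 = 17/11;  a_1 = 1;  u_1 = (u_0 − 1)/3 = 2/11
  u_1 = 2/11;  a_2 = 1;  u_2 = (u_1 − 1)/3 = -3/11
  u_2 = -3/11;  a_3 = 0;  u_3 = (u_2 − 0)/3 = -1/11
  u_3 = -1/11;  a_4 = 1;  u_4 = (u_3 − 1)/3 = -4/11
Digits: (0, 1, 1, 0, 1).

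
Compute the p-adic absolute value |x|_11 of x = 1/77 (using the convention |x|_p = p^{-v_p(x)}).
|1/77|_11 = 11

Step 1 — compute v_11(x) by factoring powers of 11 out of the numerator and denominator: v_11(1/77) = -1. Step 2 — apply |x|_p = p^{-v_p(x)} = 11^{1} = 11.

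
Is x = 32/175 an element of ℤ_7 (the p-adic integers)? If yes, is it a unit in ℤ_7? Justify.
x ∉ ℤ_7 (v_7(x) = -1 < 0)

ℤ_7 = {x ∈ ℚ_7 : v_7(x) ≥ 0} and ℤ_7^× = {x ∈ ℤ_7 : v_7(x) = 0}. Here v_7(32/175) = v_7(num) − v_7(den) = -1; compare against these criteria.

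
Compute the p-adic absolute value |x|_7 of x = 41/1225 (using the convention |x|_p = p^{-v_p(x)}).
|41/1225|_7 = 49

Step 1 — compute v_7(x) by factoring powers of 7 out of the numerator and denominator: v_7(41/1225) = -2. Step 2 — apply |x|_p = p^{-v_p(x)} = 7^{2} = 49.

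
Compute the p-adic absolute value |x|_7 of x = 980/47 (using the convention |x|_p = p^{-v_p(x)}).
|980/47|_7 = 1/49

Step 1 — compute v_7(x) by factoring powers of 7 out of the numerator and denominator: v_7(980/47) = 2. Step 2 — apply |x|_p = p^{-v_p(x)} = 7^{-2} = 1/49.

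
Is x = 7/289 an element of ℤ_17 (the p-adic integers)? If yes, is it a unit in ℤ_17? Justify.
x ∉ ℤ_17 (v_17(x) = -2 < 0)

ℤ_17 = {x ∈ ℚ_17 : v_17(x) ≥ 0} and ℤ_17^× = {x ∈ ℤ_17 : v_17(x) = 0}. Here v_17(7/289) = v_17(num) − v_17(den) = -2; compare against these criteria.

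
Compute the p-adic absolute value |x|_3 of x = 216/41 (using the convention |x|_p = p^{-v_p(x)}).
|216/41|_3 = 1/27

Step 1 — compute v_3(x) by factoring powers of 3 out of the numerator and denominator: v_3(216/41) = 3. Step 2 — apply |x|_p = p^{-v_p(x)} = 3^{-3} = 1/27.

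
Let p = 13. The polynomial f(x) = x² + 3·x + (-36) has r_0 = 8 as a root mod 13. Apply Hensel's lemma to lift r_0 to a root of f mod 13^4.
r_3 = 3830 (mod 28561)

Hensel: r_{i+1} = r_i − f(r_i)·(f′(r_i))^{-1} mod 13^{i+2}, f′(x) = 2x + 3. Iterate:
  r_0 = 8 (mod 13)
  r_1 = 112 (mod 169)
  r_2 = 1633 (mod 2197)
  r_3 = 3830 (mod 28561)
Final: r = 3830 satisfies f(r) ≡ 0 mod 13^4.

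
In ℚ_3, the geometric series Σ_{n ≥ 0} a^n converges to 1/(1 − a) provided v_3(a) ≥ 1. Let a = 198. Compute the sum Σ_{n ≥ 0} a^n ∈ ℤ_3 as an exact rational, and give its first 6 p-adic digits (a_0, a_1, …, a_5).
Σ a^n = 1/(1 − a) = -1/197;  first 6 digits = (1, 0, 1, 1, 0, 0)

v_3(a) = 2 ≥ 1, so the series converges in ℤ_3 to 1/(1 − a) = 1/(1 − 198) = -1/197. Expand this rational in ℤ_3: compute digits iteratively via d_i = x_i mod 3, x_{i+1} = (x_i − d_i)/3. The first 6 digits are (1, 0, 1, 1, 0, 0).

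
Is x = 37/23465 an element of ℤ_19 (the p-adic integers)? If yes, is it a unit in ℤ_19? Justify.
x ∉ ℤ_19 (v_19(x) = -2 < 0)

ℤ_19 = {x ∈ ℚ_19 : v_19(x) ≥ 0} and ℤ_19^× = {x ∈ ℤ_19 : v_19(x) = 0}. Here v_19(37/23465) = v_19(num) − v_19(den) = -2; compare against these criteria.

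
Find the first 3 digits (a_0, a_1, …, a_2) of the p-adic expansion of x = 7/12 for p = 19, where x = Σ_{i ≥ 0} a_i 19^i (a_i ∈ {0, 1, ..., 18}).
(a_0, …, a_2) = (18, 7, 17)

v_19(7/12) = 0 (numerator and denominator both coprime to 19), so x ∈ ℤ_19^×. Compute digits iteratively via a_i = x_i mod 19, x_{i+1} = (x_i − a_i)/19, with x_0 = x:
  x_0 = 7/12;  a_0 = 18;  x_1 = (x_0 − 18)/19 = -11/12
  x_1 = -11/12;  a_1 = 7;  x_2 = (x_1 − 7)/19 = -5/12
  x_2 = -5/12;  a_2 = 17;  x_3 = (x_2 − 17)/19 = -11/12
Digits: (18, 7, 17).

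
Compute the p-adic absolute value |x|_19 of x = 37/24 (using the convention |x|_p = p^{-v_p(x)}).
|37/24|_19 = 1

Step 1 — compute v_19(x) by factoring powers of 19 out of the numerator and denominator: v_19(37/24) = 0. Step 2 — apply |x|_p = p^{-v_p(x)} = 19^{0} = 1.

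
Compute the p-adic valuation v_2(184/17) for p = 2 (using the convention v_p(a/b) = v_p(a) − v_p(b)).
v_2(184/17) = 3

Factor powers of 2 from the numerator and denominator of the reduced fraction: 184 = 2^3 · 23 and 17 = 2^0 · 17. Apply v_p(a/b) = v_p(a) − v_p(b): v_2(184/17) = 3 − 0 = 3.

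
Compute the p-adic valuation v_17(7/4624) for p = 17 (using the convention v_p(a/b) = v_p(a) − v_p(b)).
v_17(7/4624) = -2

Factor powers of 17 from the numerator and denominator of the reduced fraction: 7 = 17^0 · 7 and 4624 = 17^2 · 16. Apply v_p(a/b) = v_p(a) − v_p(b): v_17(7/4624) = 0 − 2 = -2.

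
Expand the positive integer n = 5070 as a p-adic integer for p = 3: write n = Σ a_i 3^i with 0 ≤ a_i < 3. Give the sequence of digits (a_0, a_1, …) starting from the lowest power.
(a_0, a_1, …) = (0, 1, 2, 1, 2, 2, 0, 2)

Repeated division by 3 gives the digits low-to-high: 5070 = 1·3^1 + 2·3^2 + 1·3^3 + 2·3^4 + 2·3^5 + 2·3^7. Digit sequence: (0, 1, 2, 1, 2, 2, 0, 2).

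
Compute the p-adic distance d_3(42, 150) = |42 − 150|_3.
d_3(42, 150) = 1/27

Step 1 — x − y = 42 − 150 = -108. Step 2 — v_3(-108) = 3 (factor: -108 = −(3^3 · 4); the sign does not affect v_p). Step 3 — |x − y|_3 = 3^{-3} = 1/27.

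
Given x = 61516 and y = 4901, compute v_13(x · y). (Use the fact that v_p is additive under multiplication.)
v_13(301489916) = 5

v_p(x) = 3 (factor: 61516 = 13^3 · 28); v_p(y) = 2 (factor: 4901 = 13^2 · 29). Additivity: v_p(xy) = v_p(x) + v_p(y) = 3 + 2 = 5. (Direct check: xy = 301489916 = 13^5 · (812).)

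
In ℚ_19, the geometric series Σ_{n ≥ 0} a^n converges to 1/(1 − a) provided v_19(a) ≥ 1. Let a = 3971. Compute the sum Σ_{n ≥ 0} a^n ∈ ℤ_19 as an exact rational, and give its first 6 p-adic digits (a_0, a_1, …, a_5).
Σ a^n = 1/(1 − a) = -1/3970;  first 6 digits = (1, 0, 11, 0, 7, 6)

v_19(a) = 2 ≥ 1, so the series converges in ℤ_19 to 1/(1 − a) = 1/(1 − 3971) = -1/3970. Expand this rational in ℤ_19: compute digits iteratively via d_i = x_i mod 19, x_{i+1} = (x_i − d_i)/19. The first 6 digits are (1, 0, 11, 0, 7, 6).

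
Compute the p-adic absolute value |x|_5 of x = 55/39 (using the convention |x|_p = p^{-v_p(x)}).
|55/39|_5 = 1/5

Step 1 — compute v_5(x) by factoring powers of 5 out of the numerator and denominator: v_5(55/39) = 1. Step 2 — apply |x|_p = p^{-v_p(x)} = 5^{-1} = 1/5.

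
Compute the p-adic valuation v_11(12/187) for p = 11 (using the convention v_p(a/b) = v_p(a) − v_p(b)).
v_11(12/187) = -1

Factor powers of 11 from the numerator and denominator of the reduced fraction: 12 = 11^0 · 12 and 187 = 11^1 · 17. Apply v_p(a/b) = v_p(a) − v_p(b): v_11(12/187) = 0 − 1 = -1.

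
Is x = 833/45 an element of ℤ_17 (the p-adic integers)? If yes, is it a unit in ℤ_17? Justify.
x ∈ ℤ_17 but not a unit; v_17(x) = 1 > 0

ℤ_17 = {x ∈ ℚ_17 : v_17(x) ≥ 0} and ℤ_17^× = {x ∈ ℤ_17 : v_17(x) = 0}. Here v_17(833/45) = v_17(num) − v_17(den) = 1; compare against these criteria.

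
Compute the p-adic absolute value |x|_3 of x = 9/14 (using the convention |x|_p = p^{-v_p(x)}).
|9/14|_3 = 1/9

Step 1 — compute v_3(x) by factoring powers of 3 out of the numerator and denominator: v_3(9/14) = 2. Step 2 — apply |x|_p = p^{-v_p(x)} = 3^{-2} = 1/9.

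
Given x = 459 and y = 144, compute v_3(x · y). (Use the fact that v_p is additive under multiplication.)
v_3(66096) = 5

v_p(x) = 3 (factor: 459 = 3^3 · 17); v_p(y) = 2 (factor: 144 = 3^2 · 16). Additivity: v_p(xy) = v_p(x) + v_p(y) = 3 + 2 = 5. (Direct check: xy = 66096 = 3^5 · (272).)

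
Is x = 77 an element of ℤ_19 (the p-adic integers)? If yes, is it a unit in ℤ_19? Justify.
x ∈ ℤ_19^× (unit); v_19(x) = 0

ℤ_19 = {x ∈ ℚ_19 : v_19(x) ≥ 0} and ℤ_19^× = {x ∈ ℤ_19 : v_19(x) = 0}. Here v_19(77) = v_19(num) − v_19(den) = 0; compare against these criteria.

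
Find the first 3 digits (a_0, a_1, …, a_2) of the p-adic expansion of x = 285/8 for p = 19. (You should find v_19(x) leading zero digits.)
(a_0, …, a_2) = (0, 9, 2)

v_19(285/8) = 1, so a_0 = ... = a_0 = 0. Factor out: x = 19^1 · u with u = 15/8 a unit in ℤ_19. Expand u iteratively via a_{v+i} = u_i mod 19, u_{i+1} = (u_i − a_{v+i})/19:
  u_0 = 15/8;  a_1 = 9;  u_1 = (u_0 − 9)/19 = -3/8
  u_1 = -3/8;  a_2 = 2;  u_2 = (u_1 − 2)/19 = -1/8
Digits: (0, 9, 2).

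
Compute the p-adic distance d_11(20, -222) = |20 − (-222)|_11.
d_11(20, -222) = 1/121

Step 1 — x − y = 20 − (-222) = 242. Step 2 — v_11(242) = 2 (factor: 242 = (11^2 · 2); the sign does not affect v_p). Step 3 — |x − y|_11 = 11^{-2} = 1/121.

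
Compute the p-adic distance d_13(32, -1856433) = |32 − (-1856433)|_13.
d_13(32, -1856433) = 1/371293

Step 1 — x − y = 32 − (-1856433) = 1856465. Step 2 — v_13(1856465) = 5 (factor: 1856465 = (13^5 · 5); the sign does not affect v_p). Step 3 — |x − y|_13 = 13^{-5} = 1/371293.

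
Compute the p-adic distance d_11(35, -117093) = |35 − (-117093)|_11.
d_11(35, -117093) = 1/14641

Step 1 — x − y = 35 − (-117093) = 117128. Step 2 — v_11(117128) = 4 (factor: 117128 = (11^4 · 8); the sign does not affect v_p). Step 3 — |x − y|_11 = 11^{-4} = 1/14641.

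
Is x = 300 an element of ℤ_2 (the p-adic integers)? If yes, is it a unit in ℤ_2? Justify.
x ∈ ℤ_2 but not a unit; v_2(x) = 2 > 0

ℤ_2 = {x ∈ ℚ_2 : v_2(x) ≥ 0} and ℤ_2^× = {x ∈ ℤ_2 : v_2(x) = 0}. Here v_2(300) = v_2(num) − v_2(den) = 2; compare against these criteria.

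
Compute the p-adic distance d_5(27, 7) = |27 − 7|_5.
d_5(27, 7) = 1/5

Step 1 — x − y = 27 − 7 = 20. Step 2 — v_5(20) = 1 (factor: 20 = (5^1 · 4); the sign does not affect v_p). Step 3 — |x − y|_5 = 5^{-1} = 1/5.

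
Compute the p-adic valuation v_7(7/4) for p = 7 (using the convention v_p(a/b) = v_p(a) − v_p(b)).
v_7(7/4) = 1

Factor powers of 7 from the numerator and denominator of the reduced fraction: 7 = 7^1 · 1 and 4 = 7^0 · 4. Apply v_p(a/b) = v_p(a) − v_p(b): v_7(7/4) = 1 − 0 = 1.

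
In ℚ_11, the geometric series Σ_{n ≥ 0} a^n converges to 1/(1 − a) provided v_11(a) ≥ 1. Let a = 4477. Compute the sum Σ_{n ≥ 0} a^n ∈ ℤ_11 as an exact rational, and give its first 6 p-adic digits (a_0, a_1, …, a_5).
Σ a^n = 1/(1 − a) = -1/4476;  first 6 digits = (1, 0, 4, 3, 5, 3)

v_11(a) = 2 ≥ 1, so the series converges in ℤ_11 to 1/(1 − a) = 1/(1 − 4477) = -1/4476. Expand this rational in ℤ_11: compute digits iteratively via d_i = x_i mod 11, x_{i+1} = (x_i − d_i)/11. The first 6 digits are (1, 0, 4, 3, 5, 3).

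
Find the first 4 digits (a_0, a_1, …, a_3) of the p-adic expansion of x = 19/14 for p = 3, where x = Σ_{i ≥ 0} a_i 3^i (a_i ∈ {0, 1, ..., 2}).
(a_0, …, a_3) = (2, 0, 1, 2)

v_3(19/14) = 0 (numerator and denominator both coprime to 3), so x ∈ ℤ_3^×. Compute digits iteratively via a_i = x_i mod 3, x_{i+1} = (x_i − a_i)/3, with x_0 = x:
  x_0 = 19/14;  a_0 = 2;  x_1 = (x_0 − 2)/3 = -3/14
  x_1 = -3/14;  a_1 = 0;  x_2 = (x_1 − 0)/3 = -1/14
  x_2 = -1/14;  a_2 = 1;  x_3 = (x_2 − 1)/3 = -5/14
  x_3 = -5/14;  a_3 = 2;  x_4 = (x_3 − 2)/3 = -11/14
Digits: (2, 0, 1, 2).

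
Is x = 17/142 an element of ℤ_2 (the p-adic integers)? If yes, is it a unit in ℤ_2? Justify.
x ∉ ℤ_2 (v_2(x) = -1 < 0)

ℤ_2 = {x ∈ ℚ_2 : v_2(x) ≥ 0} and ℤ_2^× = {x ∈ ℤ_2 : v_2(x) = 0}. Here v_2(17/142) = v_2(num) − v_2(den) = -1; compare against these criteria.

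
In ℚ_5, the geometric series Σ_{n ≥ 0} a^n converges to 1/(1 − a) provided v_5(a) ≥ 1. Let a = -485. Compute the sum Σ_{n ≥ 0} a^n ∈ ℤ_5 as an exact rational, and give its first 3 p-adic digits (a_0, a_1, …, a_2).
Σ a^n = 1/(1 − a) = 1/486;  first 3 digits = (1, 3, 4)

v_5(a) = 1 ≥ 1, so the series converges in ℤ_5 to 1/(1 − a) = 1/(1 − (-485)) = 1/486. Expand this rational in ℤ_5: compute digits iteratively via d_i = x_i mod 5, x_{i+1} = (x_i − d_i)/5. The first 3 digits are (1, 3, 4).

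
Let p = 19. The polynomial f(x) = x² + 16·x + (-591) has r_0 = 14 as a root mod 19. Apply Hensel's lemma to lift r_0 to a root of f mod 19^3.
r_2 = 584 (mod 6859)

Hensel: r_{i+1} = r_i − f(r_i)·(f′(r_i))^{-1} mod 19^{i+2}, f′(x) = 2x + 16. Iterate:
  r_0 = 14 (mod 19)
  r_1 = 223 (mod 361)
  r_2 = 584 (mod 6859)
Final: r = 584 satisfies f(r) ≡ 0 mod 19^3.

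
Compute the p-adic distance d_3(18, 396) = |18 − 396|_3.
d_3(18, 396) = 1/27

Step 1 — x − y = 18 − 396 = -378. Step 2 — v_3(-378) = 3 (factor: -378 = −(3^3 · 14); the sign does not affect v_p). Step 3 — |x − y|_3 = 3^{-3} = 1/27.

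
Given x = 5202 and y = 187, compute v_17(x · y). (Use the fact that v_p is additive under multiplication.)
v_17(972774) = 3

v_p(x) = 2 (factor: 5202 = 17^2 · 18); v_p(y) = 1 (factor: 187 = 17^1 · 11). Additivity: v_p(xy) = v_p(x) + v_p(y) = 2 + 1 = 3. (Direct check: xy = 972774 = 17^3 · (198).)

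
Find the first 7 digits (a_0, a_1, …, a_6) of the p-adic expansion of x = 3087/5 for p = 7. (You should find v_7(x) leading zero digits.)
(a_0, …, a_6) = (0, 0, 0, 6, 5, 2, 1)

v_7(3087/5) = 3, so a_0 = ... = a_2 = 0. Factor out: x = 7^3 · u with u = 9/5 a unit in ℤ_7. Expand u iteratively via a_{v+i} = u_i mod 7, u_{i+1} = (u_i − a_{v+i})/7:
  u_0 = 9/5;  a_3 = 6;  u_1 = (u_0 − 6)/7 = -3/5
  u_1 = -3/5;  a_4 = 5;  u_2 = (u_1 − 5)/7 = -4/5
  u_2 = -4/5;  a_5 = 2;  u_3 = (u_2 − 2)/7 = -2/5
  u_3 = -2/5;  a_6 = 1;  u_4 = (u_3 − 1)/7 = -1/5
Digits: (0, 0, 0, 6, 5, 2, 1).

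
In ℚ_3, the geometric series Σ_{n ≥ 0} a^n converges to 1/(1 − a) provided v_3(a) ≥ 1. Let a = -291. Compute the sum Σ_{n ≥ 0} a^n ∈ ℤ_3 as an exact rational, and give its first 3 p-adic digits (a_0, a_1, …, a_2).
Σ a^n = 1/(1 − a) = 1/292;  first 3 digits = (1, 2, 1)

v_3(a) = 1 ≥ 1, so the series converges in ℤ_3 to 1/(1 − a) = 1/(1 − (-291)) = 1/292. Expand this rational in ℤ_3: compute digits iteratively via d_i = x_i mod 3, x_{i+1} = (x_i − d_i)/3. The first 3 digits are (1, 2, 1).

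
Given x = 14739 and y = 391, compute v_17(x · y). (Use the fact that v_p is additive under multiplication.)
v_17(5762949) = 4

v_p(x) = 3 (factor: 14739 = 17^3 · 3); v_p(y) = 1 (factor: 391 = 17^1 · 23). Additivity: v_p(xy) = v_p(x) + v_p(y) = 3 + 1 = 4. (Direct check: xy = 5762949 = 17^4 · (69).)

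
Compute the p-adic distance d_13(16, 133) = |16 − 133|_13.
d_13(16, 133) = 1/13

Step 1 — x − y = 16 − 133 = -117. Step 2 — v_13(-117) = 1 (factor: -117 = −(13^1 · 9); the sign does not affect v_p). Step 3 — |x − y|_13 = 13^{-1} = 1/13.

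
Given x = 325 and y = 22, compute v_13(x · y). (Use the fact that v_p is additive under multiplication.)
v_13(7150) = 1

v_p(x) = 1 (factor: 325 = 13^1 · 25); v_p(y) = 0 (factor: 22 = 13^0 · 22). Additivity: v_p(xy) = v_p(x) + v_p(y) = 1 + 0 = 1. (Direct check: xy = 7150 = 13^1 · (550).)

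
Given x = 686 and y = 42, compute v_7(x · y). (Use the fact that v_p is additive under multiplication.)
v_7(28812) = 4

v_p(x) = 3 (factor: 686 = 7^3 · 2); v_p(y) = 1 (factor: 42 = 7^1 · 6). Additivity: v_p(xy) = v_p(x) + v_p(y) = 3 + 1 = 4. (Direct check: xy = 28812 = 7^4 · (12).)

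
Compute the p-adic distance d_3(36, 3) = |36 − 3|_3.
d_3(36, 3) = 1/3

Step 1 — x − y = 36 − 3 = 33. Step 2 — v_3(33) = 1 (factor: 33 = (3^1 · 11); the sign does not affect v_p). Step 3 — |x − y|_3 = 3^{-1} = 1/3.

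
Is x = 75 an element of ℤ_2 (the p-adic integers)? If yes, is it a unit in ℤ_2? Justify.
x ∈ ℤ_2^× (unit); v_2(x) = 0

ℤ_2 = {x ∈ ℚ_2 : v_2(x) ≥ 0} and ℤ_2^× = {x ∈ ℤ_2 : v_2(x) = 0}. Here v_2(75) = v_2(num) − v_2(den) = 0; compare against these criteria.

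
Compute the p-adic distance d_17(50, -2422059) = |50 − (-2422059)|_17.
d_17(50, -2422059) = 1/83521

Step 1 — x − y = 50 − (-2422059) = 2422109. Step 2 — v_17(2422109) = 4 (factor: 2422109 = (17^4 · 29); the sign does not affect v_p). Step 3 — |x − y|_17 = 17^{-4} = 1/83521.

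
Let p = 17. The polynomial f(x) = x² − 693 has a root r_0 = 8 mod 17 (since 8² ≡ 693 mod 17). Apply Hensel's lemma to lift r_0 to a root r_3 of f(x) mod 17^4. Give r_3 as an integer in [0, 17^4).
r_3 = 69895 (mod 83521)

Hensel's recurrence: r_{i+1} = r_i − f(r_i)·(f′(r_i))^{-1} mod 17^{i+2}, with f′(x) = 2x. Iterate:
  r_0 = 8 (mod 17)
  r_1 = 246 (mod 289)
  r_2 = 1113 (mod 4913)
  r_3 = 69895 (mod 83521)
Final: r_3 = 69895, and one checks f(r_3) ≡ 0 mod 17^4.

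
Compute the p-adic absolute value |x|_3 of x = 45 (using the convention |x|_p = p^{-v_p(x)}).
|45|_3 = 1/9

Step 1 — compute v_3(x) by factoring powers of 3 out of the numerator and denominator: v_3(45) = 2. Step 2 — apply |x|_p = p^{-v_p(x)} = 3^{-2} = 1/9.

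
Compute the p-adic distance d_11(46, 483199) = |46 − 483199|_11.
d_11(46, 483199) = 1/161051

Step 1 — x − y = 46 − 483199 = -483153. Step 2 — v_11(-483153) = 5 (factor: -483153 = −(11^5 · 3); the sign does not affect v_p). Step 3 — |x − y|_11 = 11^{-5} = 1/161051.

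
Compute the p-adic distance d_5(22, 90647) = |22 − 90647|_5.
d_5(22, 90647) = 1/3125

Step 1 — x − y = 22 − 90647 = -90625. Step 2 — v_5(-90625) = 5 (factor: -90625 = −(5^5 · 29); the sign does not affect v_p). Step 3 — |x − y|_5 = 5^{-5} = 1/3125.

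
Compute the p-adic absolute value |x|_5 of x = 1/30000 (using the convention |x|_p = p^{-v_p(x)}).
|1/30000|_5 = 625

Step 1 — compute v_5(x) by factoring powers of 5 out of the numerator and denominator: v_5(1/30000) = -4. Step 2 — apply |x|_p = p^{-v_p(x)} = 5^{4} = 625.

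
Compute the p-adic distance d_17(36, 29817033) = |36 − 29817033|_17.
d_17(36, 29817033) = 1/1419857

Step 1 — x − y = 36 − 29817033 = -29816997. Step 2 — v_17(-29816997) = 5 (factor: -29816997 = −(17^5 · 21); the sign does not affect v_p). Step 3 — |x − y|_17 = 17^{-5} = 1/1419857.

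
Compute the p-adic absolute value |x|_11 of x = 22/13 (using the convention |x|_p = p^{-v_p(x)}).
|22/13|_11 = 1/11

Step 1 — compute v_11(x) by factoring powers of 11 out of the numerator and denominator: v_11(22/13) = 1. Step 2 — apply |x|_p = p^{-v_p(x)} = 11^{-1} = 1/11.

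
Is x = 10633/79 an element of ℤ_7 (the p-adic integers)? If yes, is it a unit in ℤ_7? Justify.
x ∈ ℤ_7 but not a unit; v_7(x) = 3 > 0

ℤ_7 = {x ∈ ℚ_7 : v_7(x) ≥ 0} and ℤ_7^× = {x ∈ ℤ_7 : v_7(x) = 0}. Here v_7(10633/79) = v_7(num) − v_7(den) = 3; compare against these criteria.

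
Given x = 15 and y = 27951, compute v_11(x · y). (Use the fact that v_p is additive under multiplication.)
v_11(419265) = 3

v_p(x) = 0 (factor: 15 = 11^0 · 15); v_p(y) = 3 (factor: 27951 = 11^3 · 21). Additivity: v_p(xy) = v_p(x) + v_p(y) = 0 + 3 = 3. (Direct check: xy = 419265 = 11^3 · (315).)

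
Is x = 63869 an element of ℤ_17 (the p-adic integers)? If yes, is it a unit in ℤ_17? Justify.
x ∈ ℤ_17 but not a unit; v_17(x) = 3 > 0

ℤ_17 = {x ∈ ℚ_17 : v_17(x) ≥ 0} and ℤ_17^× = {x ∈ ℤ_17 : v_17(x) = 0}. Here v_17(63869) = v_17(num) − v_17(den) = 3; compare against these criteria.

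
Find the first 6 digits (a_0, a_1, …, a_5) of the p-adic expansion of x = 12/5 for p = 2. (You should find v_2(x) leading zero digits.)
(a_0, …, a_5) = (0, 0, 1, 1, 1, 0)

v_2(12/5) = 2, so a_0 = ... = a_1 = 0. Factor out: x = 2^2 · u with u = 3/5 a unit in ℤ_2. Expand u iteratively via a_{v+i} = u_i mod 2, u_{i+1} = (u_i − a_{v+i})/2:
  u_0 = 3/5;  a_2 = 1;  u_1 = (u_0 − 1)/2 = -1/5
  u_1 = -1/5;  a_3 = 1;  u_2 = (u_1 − 1)/2 = -3/5
  u_2 = -3/5;  a_4 = 1;  u_3 = (u_2 − 1)/2 = -4/5
  u_3 = -4/5;  a_5 = 0;  u_4 = (u_3 − 0)/2 = -2/5
Digits: (0, 0, 1, 1, 1, 0).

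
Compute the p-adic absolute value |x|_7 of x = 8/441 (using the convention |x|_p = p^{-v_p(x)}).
|8/441|_7 = 49

Step 1 — compute v_7(x) by factoring powers of 7 out of the numerator and denominator: v_7(8/441) = -2. Step 2 — apply |x|_p = p^{-v_p(x)} = 7^{2} = 49.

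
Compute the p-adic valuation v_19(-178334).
v_19(-178334) = 3

v_19(n) is the largest exponent k such that 19^k divides n. Factor out: -178334 = -19^3 · 26. (Sign doesn't affect v_p.) So v_19(-178334) = 3.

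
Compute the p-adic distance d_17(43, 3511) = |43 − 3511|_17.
d_17(43, 3511) = 1/289

Step 1 — x − y = 43 − 3511 = -3468. Step 2 — v_17(-3468) = 2 (factor: -3468 = −(17^2 · 12); the sign does not affect v_p). Step 3 — |x − y|_17 = 17^{-2} = 1/289.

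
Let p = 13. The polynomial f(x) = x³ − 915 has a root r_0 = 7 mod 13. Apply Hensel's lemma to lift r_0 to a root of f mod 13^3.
r_2 = 826 (mod 2197)

Hensel: r_{i+1} = r_i − f(r_i)/f′(r_i) mod 13^{i+2}, where f′(x) = 3x². Iterate:
  r_0 = 7 (mod 13)
  r_1 = 150 (mod 169)
  r_2 = 826 (mod 2197)
Final: r = 826 with f(r) ≡ 0 mod 13^3.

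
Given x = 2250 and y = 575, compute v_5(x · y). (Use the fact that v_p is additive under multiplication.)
v_5(1293750) = 5

v_p(x) = 3 (factor: 2250 = 5^3 · 18); v_p(y) = 2 (factor: 575 = 5^2 · 23). Additivity: v_p(xy) = v_p(x) + v_p(y) = 3 + 2 = 5. (Direct check: xy = 1293750 = 5^5 · (414).)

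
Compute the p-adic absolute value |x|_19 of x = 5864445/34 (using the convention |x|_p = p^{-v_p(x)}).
|5864445/34|_19 = 1/130321

Step 1 — compute v_19(x) by factoring powers of 19 out of the numerator and denominator: v_19(5864445/34) = 4. Step 2 — apply |x|_p = p^{-v_p(x)} = 19^{-4} = 1/130321.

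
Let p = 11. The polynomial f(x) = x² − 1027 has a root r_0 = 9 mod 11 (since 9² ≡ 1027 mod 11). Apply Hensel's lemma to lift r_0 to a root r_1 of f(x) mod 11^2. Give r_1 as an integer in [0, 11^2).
r_1 = 75 (mod 121)

Hensel's recurrence: r_{i+1} = r_i − f(r_i)·(f′(r_i))^{-1} mod 11^{i+2}, with f′(x) = 2x. Iterate:
  r_0 = 9 (mod 11)
  r_1 = 75 (mod 121)
Final: r_1 = 75, and one checks f(r_1) ≡ 0 mod 11^2.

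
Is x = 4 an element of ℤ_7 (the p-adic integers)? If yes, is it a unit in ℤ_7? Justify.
x ∈ ℤ_7^× (unit); v_7(x) = 0

ℤ_7 = {x ∈ ℚ_7 : v_7(x) ≥ 0} and ℤ_7^× = {x ∈ ℤ_7 : v_7(x) = 0}. Here v_7(4) = v_7(num) − v_7(den) = 0; compare against these criteria.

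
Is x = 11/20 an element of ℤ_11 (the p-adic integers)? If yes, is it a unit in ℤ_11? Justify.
x ∈ ℤ_11 but not a unit; v_11(x) = 1 > 0

ℤ_11 = {x ∈ ℚ_11 : v_11(x) ≥ 0} and ℤ_11^× = {x ∈ ℤ_11 : v_11(x) = 0}. Here v_11(11/20) = v_11(num) − v_11(den) = 1; compare against these criteria.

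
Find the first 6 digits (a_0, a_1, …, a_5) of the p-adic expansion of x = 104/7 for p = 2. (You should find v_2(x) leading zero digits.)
(a_0, …, a_5) = (0, 0, 0, 1, 1, 0)

v_2(104/7) = 3, so a_0 = ... = a_2 = 0. Factor out: x = 2^3 · u with u = 13/7 a unit in ℤ_2. Expand u iteratively via a_{v+i} = u_i mod 2, u_{i+1} = (u_i − a_{v+i})/2:
  u_0 = 13/7;  a_3 = 1;  u_1 = (u_0 − 1)/2 = 3/7
  u_1 = 3/7;  a_4 = 1;  u_2 = (u_1 − 1)/2 = -2/7
  u_2 = -2/7;  a_5 = 0;  u_3 = (u_2 − 0)/2 = -1/7
Digits: (0, 0, 0, 1, 1, 0).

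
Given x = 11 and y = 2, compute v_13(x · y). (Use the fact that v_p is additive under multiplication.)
v_13(22) = 0

v_p(x) = 0 (factor: 11 = 13^0 · 11); v_p(y) = 0 (factor: 2 = 13^0 · 2). Additivity: v_p(xy) = v_p(x) + v_p(y) = 0 + 0 = 0. (Direct check: xy = 22 = 13^0 · (22).)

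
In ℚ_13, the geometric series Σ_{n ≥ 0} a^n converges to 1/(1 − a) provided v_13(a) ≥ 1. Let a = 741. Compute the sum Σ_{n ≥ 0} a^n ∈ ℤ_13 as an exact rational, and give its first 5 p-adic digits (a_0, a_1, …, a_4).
Σ a^n = 1/(1 − a) = -1/740;  first 5 digits = (1, 5, 3, 11, 4)

v_13(a) = 1 ≥ 1, so the series converges in ℤ_13 to 1/(1 − a) = 1/(1 − 741) = -1/740. Expand this rational in ℤ_13: compute digits iteratively via d_i = x_i mod 13, x_{i+1} = (x_i − d_i)/13. The first 5 digits are (1, 5, 3, 11, 4).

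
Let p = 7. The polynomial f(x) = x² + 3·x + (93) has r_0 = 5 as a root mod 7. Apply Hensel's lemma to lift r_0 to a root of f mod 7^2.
r_1 = 40 (mod 49)

Hensel: r_{i+1} = r_i − f(r_i)·(f′(r_i))^{-1} mod 7^{i+2}, f′(x) = 2x + 3. Iterate:
  r_0 = 5 (mod 7)
  r_1 = 40 (mod 49)
Final: r = 40 satisfies f(r) ≡ 0 mod 7^2.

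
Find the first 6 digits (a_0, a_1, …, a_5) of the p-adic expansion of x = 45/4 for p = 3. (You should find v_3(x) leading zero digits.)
(a_0, …, a_5) = (0, 0, 2, 2, 0, 2)

v_3(45/4) = 2, so a_0 = ... = a_1 = 0. Factor out: x = 3^2 · u with u = 5/4 a unit in ℤ_3. Expand u iteratively via a_{v+i} = u_i mod 3, u_{i+1} = (u_i − a_{v+i})/3:
  u_0 = 5/4;  a_2 = 2;  u_1 = (u_0 − 2)/3 = -1/4
  u_1 = -1/4;  a_3 = 2;  u_2 = (u_1 − 2)/3 = -3/4
  u_2 = -3/4;  a_4 = 0;  u_3 = (u_2 − 0)/3 = -1/4
  u_3 = -1/4;  a_5 = 2;  u_4 = (u_3 − 2)/3 = -3/4
Digits: (0, 0, 2, 2, 0, 2).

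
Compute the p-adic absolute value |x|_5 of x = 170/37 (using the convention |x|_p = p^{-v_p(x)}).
|170/37|_5 = 1/5

Step 1 — compute v_5(x) by factoring powers of 5 out of the numerator and denominator: v_5(170/37) = 1. Step 2 — apply |x|_p = p^{-v_p(x)} = 5^{-1} = 1/5.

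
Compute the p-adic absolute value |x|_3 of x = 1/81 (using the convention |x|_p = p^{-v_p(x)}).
|1/81|_3 = 81

Step 1 — compute v_3(x) by factoring powers of 3 out of the numerator and denominator: v_3(1/81) = -4. Step 2 — apply |x|_p = p^{-v_p(x)} = 3^{4} = 81.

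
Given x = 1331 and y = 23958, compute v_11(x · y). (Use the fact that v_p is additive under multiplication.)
v_11(31888098) = 6

v_p(x) = 3 (factor: 1331 = 11^3 · 1); v_p(y) = 3 (factor: 23958 = 11^3 · 18). Additivity: v_p(xy) = v_p(x) + v_p(y) = 3 + 3 = 6. (Direct check: xy = 31888098 = 11^6 · (18).)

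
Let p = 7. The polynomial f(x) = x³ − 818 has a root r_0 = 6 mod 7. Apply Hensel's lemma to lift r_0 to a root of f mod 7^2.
r_1 = 27 (mod 49)

Hensel: r_{i+1} = r_i − f(r_i)/f′(r_i) mod 7^{i+2}, where f′(x) = 3x². Iterate:
  r_0 = 6 (mod 7)
  r_1 = 27 (mod 49)
Final: r = 27 with f(r) ≡ 0 mod 7^2.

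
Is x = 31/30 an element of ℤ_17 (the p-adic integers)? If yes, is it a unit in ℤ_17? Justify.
x ∈ ℤ_17^× (unit); v_17(x) = 0

ℤ_17 = {x ∈ ℚ_17 : v_17(x) ≥ 0} and ℤ_17^× = {x ∈ ℤ_17 : v_17(x) = 0}. Here v_17(31/30) = v_17(num) − v_17(den) = 0; compare against these criteria.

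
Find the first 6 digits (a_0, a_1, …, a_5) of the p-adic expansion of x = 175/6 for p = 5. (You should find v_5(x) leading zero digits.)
(a_0, …, a_5) = (0, 0, 2, 4, 0, 4)

v_5(175/6) = 2, so a_0 = ... = a_1 = 0. Factor out: x = 5^2 · u with u = 7/6 a unit in ℤ_5. Expand u iteratively via a_{v+i} = u_i mod 5, u_{i+1} = (u_i − a_{v+i})/5:
  u_0 = 7/6;  a_2 = 2;  u_1 = (u_0 − 2)/5 = -1/6
  u_1 = -1/6;  a_3 = 4;  u_2 = (u_1 − 4)/5 = -5/6
  u_2 = -5/6;  a_4 = 0;  u_3 = (u_2 − 0)/5 = -1/6
  u_3 = -1/6;  a_5 = 4;  u_4 = (u_3 − 4)/5 = -5/6
Digits: (0, 0, 2, 4, 0, 4).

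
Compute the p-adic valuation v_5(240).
v_5(240) = 1

v_5(n) is the largest exponent k such that 5^k divides n. Factor out: 240 = 5^1 · 48. (Sign doesn't affect v_p.) So v_5(240) = 1.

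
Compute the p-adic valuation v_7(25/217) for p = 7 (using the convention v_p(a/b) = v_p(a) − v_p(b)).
v_7(25/217) = -1

Factor powers of 7 from the numerator and denominator of the reduced fraction: 25 = 7^0 · 25 and 217 = 7^1 · 31. Apply v_p(a/b) = v_p(a) − v_p(b): v_7(25/217) = 0 − 1 = -1.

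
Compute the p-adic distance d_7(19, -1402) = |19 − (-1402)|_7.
d_7(19, -1402) = 1/49

Step 1 — x − y = 19 − (-1402) = 1421. Step 2 — v_7(1421) = 2 (factor: 1421 = (7^2 · 29); the sign does not affect v_p). Step 3 — |x − y|_7 = 7^{-2} = 1/49.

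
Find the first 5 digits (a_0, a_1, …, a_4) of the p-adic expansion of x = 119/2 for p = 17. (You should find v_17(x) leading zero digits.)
(a_0, …, a_4) = (0, 12, 8, 8, 8)

v_17(119/2) = 1, so a_0 = ... = a_0 = 0. Factor out: x = 17^1 · u with u = 7/2 a unit in ℤ_17. Expand u iteratively via a_{v+i} = u_i mod 17, u_{i+1} = (u_i − a_{v+i})/17:
  u_0 = 7/2;  a_1 = 12;  u_1 = (u_0 − 12)/17 = -1/2
  u_1 = -1/2;  a_2 = 8;  u_2 = (u_1 − 8)/17 = -1/2
  u_2 = -1/2;  a_3 = 8;  u_3 = (u_2 − 8)/17 = -1/2
  u_3 = -1/2;  a_4 = 8;  u_4 = (u_3 − 8)/17 = -1/2
Digits: (0, 12, 8, 8, 8).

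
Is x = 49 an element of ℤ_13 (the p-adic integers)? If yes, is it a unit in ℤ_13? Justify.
x ∈ ℤ_13^× (unit); v_13(x) = 0

ℤ_13 = {x ∈ ℚ_13 : v_13(x) ≥ 0} and ℤ_13^× = {x ∈ ℤ_13 : v_13(x) = 0}. Here v_13(49) = v_13(num) − v_13(den) = 0; compare against these criteria.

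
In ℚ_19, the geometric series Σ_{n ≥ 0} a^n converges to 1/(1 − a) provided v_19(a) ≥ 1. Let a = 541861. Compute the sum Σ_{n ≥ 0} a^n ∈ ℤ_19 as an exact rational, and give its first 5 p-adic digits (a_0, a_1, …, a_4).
Σ a^n = 1/(1 − a) = -1/541860;  first 5 digits = (1, 0, 0, 3, 4)

v_19(a) = 3 ≥ 1, so the series converges in ℤ_19 to 1/(1 − a) = 1/(1 − 541861) = -1/541860. Expand this rational in ℤ_19: compute digits iteratively via d_i = x_i mod 19, x_{i+1} = (x_i − d_i)/19. The first 5 digits are (1, 0, 0, 3, 4).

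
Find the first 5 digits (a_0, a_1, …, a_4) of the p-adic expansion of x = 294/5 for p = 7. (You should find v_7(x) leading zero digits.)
(a_0, …, a_4) = (0, 0, 4, 1, 4)

v_7(294/5) = 2, so a_0 = ... = a_1 = 0. Factor out: x = 7^2 · u with u = 6/5 a unit in ℤ_7. Expand u iteratively via a_{v+i} = u_i mod 7, u_{i+1} = (u_i − a_{v+i})/7:
  u_0 = 6/5;  a_2 = 4;  u_1 = (u_0 − 4)/7 = -2/5
  u_1 = -2/5;  a_3 = 1;  u_2 = (u_1 − 1)/7 = -1/5
  u_2 = -1/5;  a_4 = 4;  u_3 = (u_2 − 4)/7 = -3/5
Digits: (0, 0, 4, 1, 4).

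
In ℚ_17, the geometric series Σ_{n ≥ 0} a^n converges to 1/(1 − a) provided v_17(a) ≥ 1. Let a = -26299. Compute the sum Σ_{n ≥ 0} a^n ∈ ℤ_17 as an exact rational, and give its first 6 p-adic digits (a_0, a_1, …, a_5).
Σ a^n = 1/(1 − a) = 1/26300;  first 6 digits = (1, 0, 11, 11, 1, 11)

v_17(a) = 2 ≥ 1, so the series converges in ℤ_17 to 1/(1 − a) = 1/(1 − (-26299)) = 1/26300. Expand this rational in ℤ_17: compute digits iteratively via d_i = x_i mod 17, x_{i+1} = (x_i − d_i)/17. The first 6 digits are (1, 0, 11, 11, 1, 11).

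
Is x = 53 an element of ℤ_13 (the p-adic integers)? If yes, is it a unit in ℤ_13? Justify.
x ∈ ℤ_13^× (unit); v_13(x) = 0

ℤ_13 = {x ∈ ℚ_13 : v_13(x) ≥ 0} and ℤ_13^× = {x ∈ ℤ_13 : v_13(x) = 0}. Here v_13(53) = v_13(num) − v_13(den) = 0; compare against these criteria.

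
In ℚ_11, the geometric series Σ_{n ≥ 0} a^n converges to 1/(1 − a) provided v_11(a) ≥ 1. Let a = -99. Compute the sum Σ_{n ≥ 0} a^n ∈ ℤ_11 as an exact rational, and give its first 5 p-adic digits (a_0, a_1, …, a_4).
Σ a^n = 1/(1 − a) = 1/100;  first 5 digits = (1, 2, 3, 4, 5)

v_11(a) = 1 ≥ 1, so the series converges in ℤ_11 to 1/(1 − a) = 1/(1 − (-99)) = 1/100. Expand this rational in ℤ_11: compute digits iteratively via d_i = x_i mod 11, x_{i+1} = (x_i − d_i)/11. The first 5 digits are (1, 2, 3, 4, 5).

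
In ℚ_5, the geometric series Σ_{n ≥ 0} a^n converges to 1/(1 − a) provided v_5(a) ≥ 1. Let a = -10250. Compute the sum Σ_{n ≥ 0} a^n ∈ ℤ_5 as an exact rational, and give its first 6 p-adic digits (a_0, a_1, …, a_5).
Σ a^n = 1/(1 − a) = 1/10251;  first 6 digits = (1, 0, 0, 3, 3, 1)

v_5(a) = 3 ≥ 1, so the series converges in ℤ_5 to 1/(1 − a) = 1/(1 − (-10250)) = 1/10251. Expand this rational in ℤ_5: compute digits iteratively via d_i = x_i mod 5, x_{i+1} = (x_i − d_i)/5. The first 6 digits are (1, 0, 0, 3, 3, 1).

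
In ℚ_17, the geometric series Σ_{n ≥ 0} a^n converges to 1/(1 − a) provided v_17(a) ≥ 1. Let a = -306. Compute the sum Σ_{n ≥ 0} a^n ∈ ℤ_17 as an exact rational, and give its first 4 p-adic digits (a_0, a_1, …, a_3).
Σ a^n = 1/(1 − a) = 1/307;  first 4 digits = (1, 16, 16, 0)

v_17(a) = 1 ≥ 1, so the series converges in ℤ_17 to 1/(1 − a) = 1/(1 − (-306)) = 1/307. Expand this rational in ℤ_17: compute digits iteratively via d_i = x_i mod 17, x_{i+1} = (x_i − d_i)/17. The first 4 digits are (1, 16, 16, 0).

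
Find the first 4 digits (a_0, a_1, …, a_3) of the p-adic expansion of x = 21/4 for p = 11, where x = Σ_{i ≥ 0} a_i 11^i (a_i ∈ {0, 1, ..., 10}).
(a_0, …, a_3) = (8, 8, 2, 8)

v_11(21/4) = 0 (numerator and denominator both coprime to 11), so x ∈ ℤ_11^×. Compute digits iteratively via a_i = x_i mod 11, x_{i+1} = (x_i − a_i)/11, with x_0 = x:
  x_0 = 21/4;  a_0 = 8;  x_1 = (x_0 − 8)/11 = -1/4
  x_1 = -1/4;  a_1 = 8;  x_2 = (x_1 − 8)/11 = -3/4
  x_2 = -3/4;  a_2 = 2;  x_3 = (x_2 − 2)/11 = -1/4
  x_3 = -1/4;  a_3 = 8;  x_4 = (x_3 − 8)/11 = -3/4
Digits: (8, 8, 2, 8).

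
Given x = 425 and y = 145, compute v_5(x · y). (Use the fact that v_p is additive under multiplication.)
v_5(61625) = 3

v_p(x) = 2 (factor: 425 = 5^2 · 17); v_p(y) = 1 (factor: 145 = 5^1 · 29). Additivity: v_p(xy) = v_p(x) + v_p(y) = 2 + 1 = 3. (Direct check: xy = 61625 = 5^3 · (493).)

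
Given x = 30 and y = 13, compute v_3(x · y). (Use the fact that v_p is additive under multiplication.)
v_3(390) = 1

v_p(x) = 1 (factor: 30 = 3^1 · 10); v_p(y) = 0 (factor: 13 = 3^0 · 13). Additivity: v_p(xy) = v_p(x) + v_p(y) = 1 + 0 = 1. (Direct check: xy = 390 = 3^1 · (130).)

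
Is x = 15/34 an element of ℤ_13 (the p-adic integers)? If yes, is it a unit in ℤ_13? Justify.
x ∈ ℤ_13^× (unit); v_13(x) = 0

ℤ_13 = {x ∈ ℚ_13 : v_13(x) ≥ 0} and ℤ_13^× = {x ∈ ℤ_13 : v_13(x) = 0}. Here v_13(15/34) = v_13(num) − v_13(den) = 0; compare against these criteria.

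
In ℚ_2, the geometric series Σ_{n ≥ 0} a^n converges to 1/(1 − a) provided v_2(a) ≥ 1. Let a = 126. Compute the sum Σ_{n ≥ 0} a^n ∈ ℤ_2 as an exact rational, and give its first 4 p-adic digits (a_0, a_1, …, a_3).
Σ a^n = 1/(1 − a) = -1/125;  first 4 digits = (1, 1, 0, 1)

v_2(a) = 1 ≥ 1, so the series converges in ℤ_2 to 1/(1 − a) = 1/(1 − 126) = -1/125. Expand this rational in ℤ_2: compute digits iteratively via d_i = x_i mod 2, x_{i+1} = (x_i − d_i)/2. The first 4 digits are (1, 1, 0, 1).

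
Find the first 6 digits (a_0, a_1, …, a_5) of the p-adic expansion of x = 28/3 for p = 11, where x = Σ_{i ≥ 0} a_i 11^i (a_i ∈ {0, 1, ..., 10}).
(a_0, …, a_5) = (2, 8, 3, 7, 3, 7)

v_11(28/3) = 0 (numerator and denominator both coprime to 11), so x ∈ ℤ_11^×. Compute digits iteratively via a_i = x_i mod 11, x_{i+1} = (x_i − a_i)/11, with x_0 = x:
  x_0 = 28/3;  a_0 = 2;  x_1 = (x_0 − 2)/11 = 2/3
  x_1 = 2/3;  a_1 = 8;  x_2 = (x_1 − 8)/11 = -2/3
  x_2 = -2/3;  a_2 = 3;  x_3 = (x_2 − 3)/11 = -1/3
  x_3 = -1/3;  a_3 = 7;  x_4 = (x_3 − 7)/11 = -2/3
  x_4 = -2/3;  a_4 = 3;  x_5 = (x_4 − 3)/11 = -1/3
  x_5 = -1/3;  a_5 = 7;  x_6 = (x_5 − 7)/11 = -2/3
Digits: (2, 8, 3, 7, 3, 7).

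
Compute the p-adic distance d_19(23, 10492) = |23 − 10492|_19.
d_19(23, 10492) = 1/361

Step 1 — x − y = 23 − 10492 = -10469. Step 2 — v_19(-10469) = 2 (factor: -10469 = −(19^2 · 29); the sign does not affect v_p). Step 3 — |x − y|_19 = 19^{-2} = 1/361.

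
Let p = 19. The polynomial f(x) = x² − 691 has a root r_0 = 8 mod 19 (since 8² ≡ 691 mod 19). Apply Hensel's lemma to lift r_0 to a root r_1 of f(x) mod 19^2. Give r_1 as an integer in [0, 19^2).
r_1 = 160 (mod 361)

Hensel's recurrence: r_{i+1} = r_i − f(r_i)·(f′(r_i))^{-1} mod 19^{i+2}, with f′(x) = 2x. Iterate:
  r_0 = 8 (mod 19)
  r_1 = 160 (mod 361)
Final: r_1 = 160, and one checks f(r_1) ≡ 0 mod 19^2.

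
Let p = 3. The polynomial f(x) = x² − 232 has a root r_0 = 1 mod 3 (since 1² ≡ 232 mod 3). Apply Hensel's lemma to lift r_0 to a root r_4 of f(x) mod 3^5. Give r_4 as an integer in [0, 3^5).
r_4 = 31 (mod 243)

Hensel's recurrence: r_{i+1} = r_i − f(r_i)·(f′(r_i))^{-1} mod 3^{i+2}, with f′(x) = 2x. Iterate:
  r_0 = 1 (mod 3)
  r_1 = 4 (mod 9)
  r_2 = 4 (mod 27)
  r_3 = 31 (mod 81)
  r_4 = 31 (mod 243)
Final: r_4 = 31, and one checks f(r_4) ≡ 0 mod 3^5.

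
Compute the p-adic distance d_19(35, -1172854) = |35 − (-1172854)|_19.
d_19(35, -1172854) = 1/130321

Step 1 — x − y = 35 − (-1172854) = 1172889. Step 2 — v_19(1172889) = 4 (factor: 1172889 = (19^4 · 9); the sign does not affect v_p). Step 3 — |x − y|_19 = 19^{-4} = 1/130321.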